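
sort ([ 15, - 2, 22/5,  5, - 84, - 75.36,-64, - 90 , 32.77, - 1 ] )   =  [ - 90,-84,- 75.36, - 64,  -  2,  -  1, 22/5, 5,15,32.77 ] 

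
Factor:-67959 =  - 3^4*839^1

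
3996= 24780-20784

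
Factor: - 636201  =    -  3^3*23563^1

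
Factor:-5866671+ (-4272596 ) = -10139267 = - 10139267^1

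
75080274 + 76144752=151225026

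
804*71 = 57084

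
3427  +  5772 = 9199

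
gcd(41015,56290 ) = 65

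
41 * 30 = 1230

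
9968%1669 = 1623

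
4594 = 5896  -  1302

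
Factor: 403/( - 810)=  - 2^( - 1 )*3^( - 4 ) * 5^( - 1 )*13^1*31^1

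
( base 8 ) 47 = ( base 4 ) 213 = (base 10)39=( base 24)1f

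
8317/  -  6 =-1387 + 5/6 = - 1386.17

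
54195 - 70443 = -16248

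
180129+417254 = 597383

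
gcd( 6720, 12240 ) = 240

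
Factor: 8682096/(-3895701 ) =-2^4*191^1*433^( - 1)*947^1*2999^ ( - 1) = - 2894032/1298567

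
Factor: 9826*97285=2^1*5^1*17^3*19457^1 = 955922410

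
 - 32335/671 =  - 49 + 544/671 = - 48.19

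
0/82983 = 0=0.00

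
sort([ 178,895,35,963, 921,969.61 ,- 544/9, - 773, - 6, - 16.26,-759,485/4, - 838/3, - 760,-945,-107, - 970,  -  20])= [ - 970, - 945,-773, - 760,  -  759, - 838/3,-107,-544/9, - 20,-16.26,  -  6,35,485/4, 178, 895,921,963, 969.61 ] 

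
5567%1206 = 743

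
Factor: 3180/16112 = 2^( - 2)*3^1*5^1*19^(-1) =15/76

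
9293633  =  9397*989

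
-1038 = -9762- - 8724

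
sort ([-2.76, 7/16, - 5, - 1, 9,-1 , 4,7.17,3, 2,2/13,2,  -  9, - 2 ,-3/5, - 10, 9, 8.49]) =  [ - 10,-9,-5, - 2.76,-2, -1, - 1, - 3/5, 2/13,7/16,2, 2,3, 4,7.17, 8.49, 9,9 ]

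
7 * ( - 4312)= - 30184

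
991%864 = 127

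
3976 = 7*568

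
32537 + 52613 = 85150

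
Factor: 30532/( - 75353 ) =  - 2^2*17^1 * 449^1*75353^( - 1) 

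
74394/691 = 107 + 457/691 = 107.66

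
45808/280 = 818/5 = 163.60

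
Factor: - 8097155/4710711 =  - 3^( - 1 )*5^1*11^1 * 147221^1*1570237^( - 1)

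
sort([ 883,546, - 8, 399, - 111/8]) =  [- 111/8, - 8,  399,546,883] 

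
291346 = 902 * 323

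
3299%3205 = 94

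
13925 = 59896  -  45971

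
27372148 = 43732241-16360093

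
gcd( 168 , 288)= 24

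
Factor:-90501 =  - 3^1*97^1 * 311^1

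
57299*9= 515691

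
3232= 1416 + 1816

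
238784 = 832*287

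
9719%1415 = 1229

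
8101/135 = 8101/135=60.01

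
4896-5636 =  - 740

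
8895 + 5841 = 14736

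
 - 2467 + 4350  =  1883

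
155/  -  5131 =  - 155/5131 = - 0.03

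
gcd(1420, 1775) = 355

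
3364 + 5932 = 9296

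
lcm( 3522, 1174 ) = 3522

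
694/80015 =694/80015 = 0.01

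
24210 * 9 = 217890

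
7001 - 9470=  - 2469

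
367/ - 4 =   -  92+1/4 = - 91.75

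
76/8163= 76/8163 = 0.01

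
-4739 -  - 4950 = 211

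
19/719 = 19/719 = 0.03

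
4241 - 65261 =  - 61020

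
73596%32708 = 8180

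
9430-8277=1153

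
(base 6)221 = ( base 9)104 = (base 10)85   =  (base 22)3J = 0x55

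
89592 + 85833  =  175425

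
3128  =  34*92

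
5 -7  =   - 2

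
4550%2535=2015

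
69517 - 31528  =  37989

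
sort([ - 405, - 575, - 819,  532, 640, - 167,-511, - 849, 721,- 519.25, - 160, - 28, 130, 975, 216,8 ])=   [ - 849, - 819, - 575, - 519.25, - 511, - 405, - 167,-160,-28, 8,130  ,  216,  532, 640,721,975 ]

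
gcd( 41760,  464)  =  464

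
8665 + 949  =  9614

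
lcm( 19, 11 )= 209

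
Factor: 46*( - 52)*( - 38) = 2^4*13^1*19^1*23^1  =  90896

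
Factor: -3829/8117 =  - 7^1*547^1*8117^(- 1)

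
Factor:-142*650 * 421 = -2^2*5^2*13^1 * 71^1 * 421^1 = - 38858300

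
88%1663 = 88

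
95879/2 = 47939 + 1/2  =  47939.50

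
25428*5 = 127140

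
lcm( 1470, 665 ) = 27930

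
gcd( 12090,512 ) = 2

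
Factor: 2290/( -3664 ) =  - 2^( - 3)*5^1 = - 5/8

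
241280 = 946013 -704733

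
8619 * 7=60333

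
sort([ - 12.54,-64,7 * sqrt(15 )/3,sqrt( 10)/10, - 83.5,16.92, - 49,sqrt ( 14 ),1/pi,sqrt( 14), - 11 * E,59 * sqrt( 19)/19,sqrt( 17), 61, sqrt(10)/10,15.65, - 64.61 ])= [ - 83.5, - 64.61, - 64, - 49,- 11*E,  -  12.54,  sqrt( 10 ) /10, sqrt( 10 ) /10, 1/pi, sqrt(14 ),sqrt ( 14 ),sqrt ( 17 ), 7*sqrt( 15)/3,  59*sqrt( 19 )/19, 15.65, 16.92,61] 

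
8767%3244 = 2279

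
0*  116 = 0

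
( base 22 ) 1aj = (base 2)1011010011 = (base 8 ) 1323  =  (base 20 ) 1G3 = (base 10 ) 723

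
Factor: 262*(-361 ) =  - 2^1 *19^2*131^1 = - 94582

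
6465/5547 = 2155/1849 = 1.17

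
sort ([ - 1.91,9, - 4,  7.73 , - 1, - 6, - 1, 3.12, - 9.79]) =[ - 9.79, - 6, - 4, - 1.91, - 1, -1,  3.12, 7.73, 9 ]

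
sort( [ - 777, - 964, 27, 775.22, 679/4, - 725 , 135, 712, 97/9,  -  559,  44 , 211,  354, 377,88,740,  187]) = [ - 964, - 777, - 725 , - 559, 97/9,27,44,  88, 135, 679/4, 187,211, 354, 377,712,  740,775.22 ]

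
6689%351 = 20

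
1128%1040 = 88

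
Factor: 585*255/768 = 2^( - 8) *3^2*5^2*13^1*17^1 = 49725/256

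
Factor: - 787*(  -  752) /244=2^2*47^1*61^(-1 )*787^1 =147956/61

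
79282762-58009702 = 21273060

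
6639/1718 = 3 + 1485/1718 =3.86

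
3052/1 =3052= 3052.00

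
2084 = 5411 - 3327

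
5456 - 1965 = 3491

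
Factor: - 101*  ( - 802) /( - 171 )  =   - 81002/171 = -  2^1*3^( - 2 )*19^ (- 1 )*101^1*401^1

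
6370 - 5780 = 590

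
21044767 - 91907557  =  - 70862790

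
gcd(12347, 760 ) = 1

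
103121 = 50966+52155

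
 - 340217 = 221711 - 561928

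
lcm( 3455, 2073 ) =10365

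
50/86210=5/8621 = 0.00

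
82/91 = 82/91 = 0.90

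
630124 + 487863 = 1117987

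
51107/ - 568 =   -  90+13/568 = - 89.98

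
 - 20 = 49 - 69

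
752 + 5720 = 6472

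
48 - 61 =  - 13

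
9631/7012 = 9631/7012 = 1.37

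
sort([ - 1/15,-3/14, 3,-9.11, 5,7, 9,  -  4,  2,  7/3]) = [ - 9.11,-4, - 3/14,  -  1/15,2, 7/3, 3,5,7,9] 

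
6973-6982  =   - 9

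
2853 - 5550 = - 2697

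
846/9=94=94.00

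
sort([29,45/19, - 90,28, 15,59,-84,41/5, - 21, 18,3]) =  [-90, - 84, - 21, 45/19, 3,  41/5, 15,18, 28, 29,59]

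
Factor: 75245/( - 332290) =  - 2^ (-1 )*7^( - 1 )*47^( -1)*149^1 = - 149/658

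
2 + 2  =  4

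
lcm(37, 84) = 3108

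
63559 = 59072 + 4487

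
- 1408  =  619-2027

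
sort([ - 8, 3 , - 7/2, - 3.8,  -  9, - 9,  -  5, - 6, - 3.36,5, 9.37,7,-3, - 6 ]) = [ - 9, - 9, - 8, - 6, - 6, - 5, - 3.8, - 7/2, - 3.36, - 3,3, 5,7, 9.37 ] 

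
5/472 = 5/472 = 0.01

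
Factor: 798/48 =133/8 = 2^( - 3) *7^1*19^1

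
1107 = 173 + 934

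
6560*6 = 39360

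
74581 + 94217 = 168798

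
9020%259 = 214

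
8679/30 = 289 + 3/10 = 289.30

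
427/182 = 2 + 9/26 = 2.35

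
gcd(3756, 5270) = 2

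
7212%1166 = 216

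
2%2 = 0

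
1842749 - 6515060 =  - 4672311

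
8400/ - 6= - 1400/1 = - 1400.00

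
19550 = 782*25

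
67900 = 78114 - 10214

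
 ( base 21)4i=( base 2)1100110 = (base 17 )60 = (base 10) 102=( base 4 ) 1212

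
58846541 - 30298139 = 28548402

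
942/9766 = 471/4883 =0.10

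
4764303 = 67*71109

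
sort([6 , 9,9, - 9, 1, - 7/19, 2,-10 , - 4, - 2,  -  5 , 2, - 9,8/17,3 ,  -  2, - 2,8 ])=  [-10, - 9, - 9, - 5, - 4,-2,-2, - 2,-7/19,8/17, 1,2,2, 3,6,8, 9,9] 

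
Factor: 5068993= 23^1*220391^1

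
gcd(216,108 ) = 108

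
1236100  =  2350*526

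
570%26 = 24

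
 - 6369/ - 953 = 6369/953= 6.68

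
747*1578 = 1178766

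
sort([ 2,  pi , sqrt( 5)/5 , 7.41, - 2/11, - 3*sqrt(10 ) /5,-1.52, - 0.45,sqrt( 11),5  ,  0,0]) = [ - 3*sqrt( 10) /5, - 1.52, - 0.45, - 2/11,  0,0, sqrt( 5)/5, 2 , pi, sqrt( 11) , 5, 7.41]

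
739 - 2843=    - 2104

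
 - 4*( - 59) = 236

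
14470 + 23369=37839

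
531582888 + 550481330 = 1082064218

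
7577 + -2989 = 4588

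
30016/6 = 15008/3 = 5002.67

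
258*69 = 17802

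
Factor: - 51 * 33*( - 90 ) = 151470 =2^1*3^4*5^1*11^1*17^1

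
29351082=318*92299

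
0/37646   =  0  =  0.00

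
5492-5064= 428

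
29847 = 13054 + 16793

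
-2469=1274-3743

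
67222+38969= 106191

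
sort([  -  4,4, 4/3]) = [ - 4,4/3,4 ] 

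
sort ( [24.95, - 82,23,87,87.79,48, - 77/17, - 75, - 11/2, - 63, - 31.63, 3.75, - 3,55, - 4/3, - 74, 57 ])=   [ - 82,-75, - 74, - 63, - 31.63, - 11/2, - 77/17, - 3, - 4/3,3.75, 23 , 24.95, 48, 55 , 57,87, 87.79 ] 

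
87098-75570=11528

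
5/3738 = 5/3738 = 0.00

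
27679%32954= 27679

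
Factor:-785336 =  - 2^3*89^1*1103^1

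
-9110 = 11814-20924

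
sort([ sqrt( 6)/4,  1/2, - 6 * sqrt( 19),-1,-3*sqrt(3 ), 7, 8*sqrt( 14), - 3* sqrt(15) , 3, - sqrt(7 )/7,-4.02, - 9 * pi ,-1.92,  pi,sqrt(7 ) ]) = [ - 9*pi, - 6*sqrt( 19) ,-3*sqrt( 15 ), - 3*sqrt(3), - 4.02, - 1.92, - 1,-sqrt( 7)/7,1/2, sqrt ( 6 )/4, sqrt( 7), 3,pi,7,8*sqrt( 14) ] 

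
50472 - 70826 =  - 20354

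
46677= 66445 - 19768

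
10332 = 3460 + 6872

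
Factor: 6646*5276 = 2^3*1319^1 * 3323^1 = 35064296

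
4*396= 1584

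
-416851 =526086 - 942937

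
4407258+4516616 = 8923874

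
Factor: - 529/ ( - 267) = 3^( - 1)*23^2*89^ ( - 1)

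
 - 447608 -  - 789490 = 341882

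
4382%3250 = 1132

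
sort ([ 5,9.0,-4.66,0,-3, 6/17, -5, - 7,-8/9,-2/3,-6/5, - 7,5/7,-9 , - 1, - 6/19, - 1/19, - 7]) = [-9, - 7,-7,-7, - 5,-4.66, - 3  ,-6/5,-1 , - 8/9, - 2/3 , - 6/19, - 1/19,0 , 6/17 , 5/7,5,9.0] 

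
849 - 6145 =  - 5296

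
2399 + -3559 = -1160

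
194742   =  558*349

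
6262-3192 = 3070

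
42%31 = 11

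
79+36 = 115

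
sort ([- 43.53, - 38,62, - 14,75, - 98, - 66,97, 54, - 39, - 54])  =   [ - 98 , - 66 ,-54, - 43.53, - 39 , - 38, - 14,54, 62,75,97]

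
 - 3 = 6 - 9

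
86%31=24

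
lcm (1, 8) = 8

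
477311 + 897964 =1375275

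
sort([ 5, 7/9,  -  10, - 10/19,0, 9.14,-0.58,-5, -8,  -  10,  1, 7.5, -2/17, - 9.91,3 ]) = [ - 10,  -  10,-9.91,-8, - 5, - 0.58, - 10/19,-2/17,0,7/9, 1,3 , 5,  7.5, 9.14] 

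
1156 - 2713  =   - 1557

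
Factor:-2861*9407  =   - 23^1*409^1*2861^1 = - 26913427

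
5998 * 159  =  953682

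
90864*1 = 90864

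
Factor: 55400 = 2^3*5^2*277^1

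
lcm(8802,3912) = 35208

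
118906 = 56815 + 62091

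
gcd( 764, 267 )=1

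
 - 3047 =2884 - 5931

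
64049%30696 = 2657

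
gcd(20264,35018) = 2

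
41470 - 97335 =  - 55865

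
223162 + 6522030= 6745192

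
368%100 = 68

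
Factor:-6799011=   -3^1*2266337^1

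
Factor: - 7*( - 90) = 630 = 2^1*3^2 * 5^1 * 7^1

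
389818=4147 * 94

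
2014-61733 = - 59719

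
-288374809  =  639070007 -927444816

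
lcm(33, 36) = 396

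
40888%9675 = 2188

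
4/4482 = 2/2241 = 0.00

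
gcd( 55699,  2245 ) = 1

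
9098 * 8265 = 75194970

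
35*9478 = 331730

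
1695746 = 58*29237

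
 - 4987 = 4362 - 9349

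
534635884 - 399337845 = 135298039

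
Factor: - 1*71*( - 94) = 6674 = 2^1*47^1 * 71^1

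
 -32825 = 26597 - 59422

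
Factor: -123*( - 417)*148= 2^2*3^2*37^1*41^1*139^1 = 7591068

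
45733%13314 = 5791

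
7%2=1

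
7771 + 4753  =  12524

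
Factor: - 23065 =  - 5^1*7^1 * 659^1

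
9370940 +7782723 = 17153663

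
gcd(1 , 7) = 1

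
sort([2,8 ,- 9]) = [  -  9, 2,8]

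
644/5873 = 92/839 = 0.11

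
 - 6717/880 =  - 8+323/880 = - 7.63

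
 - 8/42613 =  - 8/42613 = - 0.00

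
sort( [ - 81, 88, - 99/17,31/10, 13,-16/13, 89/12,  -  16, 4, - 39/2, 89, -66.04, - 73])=[ - 81,-73, - 66.04, - 39/2, - 16, - 99/17, - 16/13,31/10,4, 89/12,13, 88, 89]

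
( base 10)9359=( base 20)137J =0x248F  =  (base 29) b3l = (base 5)244414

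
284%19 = 18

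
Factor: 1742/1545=2^1* 3^( - 1)*5^(-1)*13^1*67^1*103^( -1 )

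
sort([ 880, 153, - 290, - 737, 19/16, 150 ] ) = [ -737,  -  290,19/16, 150, 153, 880 ]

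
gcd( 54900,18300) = 18300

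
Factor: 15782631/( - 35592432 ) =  -5260877/11864144 = -2^(-4)*503^1 *10459^1* 741509^( - 1 ) 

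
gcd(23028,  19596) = 12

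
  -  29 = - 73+44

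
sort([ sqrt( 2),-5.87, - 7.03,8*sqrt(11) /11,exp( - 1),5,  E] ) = [ - 7.03, - 5.87,exp( - 1),sqrt(2),  8*sqrt(11)/11,  E,  5]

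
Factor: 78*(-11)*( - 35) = 2^1*3^1*5^1*7^1*11^1*13^1 = 30030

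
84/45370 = 42/22685 = 0.00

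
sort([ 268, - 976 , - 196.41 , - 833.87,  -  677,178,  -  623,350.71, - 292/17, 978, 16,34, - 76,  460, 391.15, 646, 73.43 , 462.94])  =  [ - 976, - 833.87, - 677, - 623, - 196.41, - 76, - 292/17, 16,  34,73.43, 178, 268,350.71, 391.15, 460 , 462.94,646, 978 ]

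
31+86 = 117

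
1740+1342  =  3082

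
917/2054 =917/2054 = 0.45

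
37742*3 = 113226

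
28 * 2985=83580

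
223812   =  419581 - 195769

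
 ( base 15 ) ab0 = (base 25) 3lf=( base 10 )2415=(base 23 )4d0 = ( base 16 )96f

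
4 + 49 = 53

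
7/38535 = 1/5505 = 0.00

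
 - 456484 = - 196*2329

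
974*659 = 641866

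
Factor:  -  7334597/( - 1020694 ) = 2^( - 1 )*23^( - 1)*79^1*227^1 *409^1  *  22189^(  -  1)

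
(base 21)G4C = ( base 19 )10F8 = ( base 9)10726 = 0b1101111110000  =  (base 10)7152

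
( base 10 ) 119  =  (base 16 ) 77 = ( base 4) 1313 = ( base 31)3Q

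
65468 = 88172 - 22704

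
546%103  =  31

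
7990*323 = 2580770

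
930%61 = 15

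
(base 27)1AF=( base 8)1766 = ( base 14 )526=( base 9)1346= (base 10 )1014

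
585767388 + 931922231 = 1517689619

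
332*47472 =15760704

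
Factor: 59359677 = 3^1*13^1*41^1* 37123^1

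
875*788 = 689500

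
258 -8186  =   - 7928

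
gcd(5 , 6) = 1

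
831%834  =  831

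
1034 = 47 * 22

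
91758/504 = 15293/84  =  182.06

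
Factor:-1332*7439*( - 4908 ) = 48632135184 = 2^4*3^3 * 37^1*43^1*173^1 * 409^1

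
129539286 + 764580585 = 894119871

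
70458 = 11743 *6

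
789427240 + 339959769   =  1129387009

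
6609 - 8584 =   -  1975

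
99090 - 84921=14169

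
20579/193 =106  +  121/193 = 106.63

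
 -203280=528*(-385)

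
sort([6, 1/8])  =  [ 1/8, 6]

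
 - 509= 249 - 758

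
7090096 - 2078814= 5011282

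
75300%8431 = 7852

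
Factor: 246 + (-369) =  - 123  =  - 3^1*41^1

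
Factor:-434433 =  -3^1 * 179^1*809^1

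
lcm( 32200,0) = 0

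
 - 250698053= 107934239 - 358632292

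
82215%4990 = 2375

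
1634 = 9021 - 7387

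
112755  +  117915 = 230670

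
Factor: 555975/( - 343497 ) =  -3^1  *  5^2*11^( - 1) * 353^1*1487^(- 1) = - 26475/16357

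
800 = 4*200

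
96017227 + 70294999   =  166312226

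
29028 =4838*6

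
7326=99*74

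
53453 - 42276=11177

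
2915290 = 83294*35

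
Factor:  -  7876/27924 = - 3^( - 1)*11^1*13^(  -  1 ) = - 11/39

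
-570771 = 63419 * ( - 9 )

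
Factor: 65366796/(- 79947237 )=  - 2^2*11^1*101^1*739^( - 1) *4903^1*36061^( - 1) = - 21788932/26649079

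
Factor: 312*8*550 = 1372800 = 2^7*3^1 * 5^2*11^1*13^1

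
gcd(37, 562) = 1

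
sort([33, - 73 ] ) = [ - 73, 33 ] 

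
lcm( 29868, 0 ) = 0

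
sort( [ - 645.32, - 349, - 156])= [ - 645.32, - 349, - 156 ] 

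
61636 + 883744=945380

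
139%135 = 4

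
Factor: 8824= 2^3*1103^1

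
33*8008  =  264264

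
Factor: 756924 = 2^2*3^1 * 7^1 * 9011^1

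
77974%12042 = 5722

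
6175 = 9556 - 3381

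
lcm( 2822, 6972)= 118524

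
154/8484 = 11/606= 0.02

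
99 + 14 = 113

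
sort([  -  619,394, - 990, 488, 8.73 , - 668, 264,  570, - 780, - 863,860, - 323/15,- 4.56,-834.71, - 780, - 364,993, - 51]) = [-990, - 863 , - 834.71, - 780,  -  780, - 668, - 619, - 364 ,  -  51, - 323/15, - 4.56, 8.73, 264,394,488, 570,860, 993 ] 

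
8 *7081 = 56648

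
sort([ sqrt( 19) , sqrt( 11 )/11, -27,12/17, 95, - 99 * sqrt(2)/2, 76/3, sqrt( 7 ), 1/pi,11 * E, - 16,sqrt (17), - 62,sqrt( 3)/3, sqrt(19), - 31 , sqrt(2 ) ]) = [ - 99*sqrt( 2) /2 , - 62, - 31, - 27,  -  16,  sqrt( 11 ) /11,1/pi,sqrt(3)/3 , 12/17,  sqrt(2 ),sqrt( 7),sqrt(17 ) , sqrt(19), sqrt(19 ) , 76/3, 11 * E, 95 ]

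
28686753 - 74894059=  -  46207306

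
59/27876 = 59/27876 = 0.00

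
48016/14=24008/7   =  3429.71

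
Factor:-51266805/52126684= - 2^ (-2 )* 3^1*5^1*73^1*46819^1*13031671^(-1 ) 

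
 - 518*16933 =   -  8771294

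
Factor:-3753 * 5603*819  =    -  17221980321 = - 3^5 * 7^1*13^2*139^1*431^1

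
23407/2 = 11703 + 1/2=11703.50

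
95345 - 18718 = 76627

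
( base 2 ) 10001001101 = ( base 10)1101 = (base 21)2a9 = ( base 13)669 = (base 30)16L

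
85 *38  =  3230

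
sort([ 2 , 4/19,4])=[ 4/19, 2, 4]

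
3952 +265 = 4217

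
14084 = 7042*2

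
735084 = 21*35004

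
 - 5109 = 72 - 5181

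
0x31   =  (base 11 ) 45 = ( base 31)1i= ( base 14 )37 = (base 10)49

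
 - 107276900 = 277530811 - 384807711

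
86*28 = 2408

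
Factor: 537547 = 537547^1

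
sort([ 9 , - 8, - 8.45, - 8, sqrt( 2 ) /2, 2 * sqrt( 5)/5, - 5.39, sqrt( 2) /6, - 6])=[ - 8.45, - 8, - 8, - 6, - 5.39, sqrt( 2 )/6,sqrt( 2)/2, 2 *sqrt(5) /5, 9]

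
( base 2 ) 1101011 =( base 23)4f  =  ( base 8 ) 153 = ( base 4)1223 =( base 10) 107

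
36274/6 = 6045+2/3 = 6045.67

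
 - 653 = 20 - 673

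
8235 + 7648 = 15883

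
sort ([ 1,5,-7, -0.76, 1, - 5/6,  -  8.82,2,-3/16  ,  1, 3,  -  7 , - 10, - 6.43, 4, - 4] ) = [ - 10,-8.82, - 7 ,-7,-6.43, - 4, - 5/6, - 0.76, - 3/16, 1, 1,1,2,3, 4,  5 ]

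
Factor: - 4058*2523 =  - 2^1*3^1*29^2*2029^1  =  - 10238334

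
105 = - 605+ 710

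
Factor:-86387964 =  - 2^2*3^1*13^1*553769^1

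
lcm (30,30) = 30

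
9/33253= 9/33253 = 0.00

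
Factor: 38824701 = 3^1*199^1*65033^1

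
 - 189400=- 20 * 9470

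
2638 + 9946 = 12584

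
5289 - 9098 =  - 3809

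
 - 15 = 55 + - 70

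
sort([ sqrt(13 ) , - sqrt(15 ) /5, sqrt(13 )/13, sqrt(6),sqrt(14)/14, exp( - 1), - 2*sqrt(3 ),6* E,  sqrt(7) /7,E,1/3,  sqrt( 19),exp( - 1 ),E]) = [ - 2*sqrt( 3), - sqrt(15)/5,sqrt(14)/14,sqrt ( 13)/13, 1/3,exp ( - 1),exp( - 1 ), sqrt(7) /7,sqrt ( 6 ),E, E,sqrt( 13 ), sqrt(19),6*E ]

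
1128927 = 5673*199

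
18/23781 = 6/7927=   0.00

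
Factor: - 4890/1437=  - 1630/479=- 2^1 * 5^1*163^1*479^( - 1 ) 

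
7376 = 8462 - 1086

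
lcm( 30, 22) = 330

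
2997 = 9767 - 6770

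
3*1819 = 5457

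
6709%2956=797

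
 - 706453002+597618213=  - 108834789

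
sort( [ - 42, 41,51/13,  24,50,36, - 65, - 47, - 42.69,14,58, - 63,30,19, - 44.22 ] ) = [ - 65, - 63 , - 47, - 44.22, - 42.69,  -  42  ,  51/13,  14,19,  24, 30,  36, 41,50, 58]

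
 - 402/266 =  - 201/133 = - 1.51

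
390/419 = 390/419=0.93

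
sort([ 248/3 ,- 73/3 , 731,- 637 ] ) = [ - 637, - 73/3,248/3,  731 ]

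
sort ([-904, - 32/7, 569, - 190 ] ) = [ - 904, - 190, - 32/7, 569 ] 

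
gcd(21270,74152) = 2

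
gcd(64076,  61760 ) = 772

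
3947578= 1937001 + 2010577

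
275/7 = 39+2/7=   39.29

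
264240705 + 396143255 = 660383960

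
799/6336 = 799/6336  =  0.13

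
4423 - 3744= 679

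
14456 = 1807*8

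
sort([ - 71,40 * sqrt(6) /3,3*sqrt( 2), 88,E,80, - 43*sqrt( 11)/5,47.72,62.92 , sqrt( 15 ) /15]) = [ - 71, - 43*sqrt( 11 ) /5, sqrt( 15)/15,E, 3*sqrt( 2),40*sqrt( 6)/3, 47.72, 62.92,80, 88 ]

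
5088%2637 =2451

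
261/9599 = 9/331 = 0.03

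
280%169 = 111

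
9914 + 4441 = 14355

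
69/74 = 69/74=0.93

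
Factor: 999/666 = 2^(- 1 )*3^1= 3/2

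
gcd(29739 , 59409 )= 69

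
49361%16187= 800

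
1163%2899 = 1163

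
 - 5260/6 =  - 2630/3 = - 876.67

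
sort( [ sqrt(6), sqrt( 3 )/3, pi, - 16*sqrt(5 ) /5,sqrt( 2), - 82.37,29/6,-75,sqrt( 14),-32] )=[-82.37, -75, - 32, - 16*sqrt( 5)/5,sqrt(3)/3,sqrt ( 2 )  ,  sqrt(6 ),pi,sqrt(14 ), 29/6]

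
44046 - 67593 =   -  23547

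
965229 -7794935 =-6829706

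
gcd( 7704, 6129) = 9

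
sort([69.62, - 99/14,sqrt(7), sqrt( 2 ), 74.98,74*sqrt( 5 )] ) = [ - 99/14,sqrt(2 ),sqrt(7 ),69.62,74.98,74*sqrt(5) ] 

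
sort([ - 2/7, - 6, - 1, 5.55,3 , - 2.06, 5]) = [ - 6, - 2.06,-1, - 2/7,3 , 5, 5.55 ] 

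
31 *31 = 961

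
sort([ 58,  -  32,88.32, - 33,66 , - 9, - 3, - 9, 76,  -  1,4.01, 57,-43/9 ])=[-33, - 32 ,  -  9, - 9,-43/9, - 3,  -  1, 4.01, 57,  58, 66,  76, 88.32 ]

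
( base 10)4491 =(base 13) 2076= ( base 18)DF9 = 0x118B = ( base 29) 59p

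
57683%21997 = 13689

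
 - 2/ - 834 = 1/417 = 0.00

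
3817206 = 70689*54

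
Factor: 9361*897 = 3^1*11^1*13^1*23^2*37^1 = 8396817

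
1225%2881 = 1225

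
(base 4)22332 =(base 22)19K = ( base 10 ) 702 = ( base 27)q0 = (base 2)1010111110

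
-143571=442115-585686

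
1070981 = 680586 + 390395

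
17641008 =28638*616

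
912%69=15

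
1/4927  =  1/4927= 0.00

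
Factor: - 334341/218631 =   -  3^2*61^1 * 359^(- 1) = - 549/359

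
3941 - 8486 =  -4545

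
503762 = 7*71966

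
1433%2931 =1433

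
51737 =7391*7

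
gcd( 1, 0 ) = 1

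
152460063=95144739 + 57315324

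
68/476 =1/7 = 0.14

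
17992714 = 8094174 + 9898540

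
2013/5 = 402+3/5 = 402.60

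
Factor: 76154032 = 2^4*43^1*71^1*1559^1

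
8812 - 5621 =3191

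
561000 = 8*70125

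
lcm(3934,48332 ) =338324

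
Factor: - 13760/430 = -2^5  =  - 32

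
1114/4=278 + 1/2 = 278.50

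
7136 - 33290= -26154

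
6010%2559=892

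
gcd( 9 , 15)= 3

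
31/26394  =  31/26394  =  0.00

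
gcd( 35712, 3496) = 8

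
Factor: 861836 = 2^2*215459^1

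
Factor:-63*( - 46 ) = 2^1*3^2*7^1 * 23^1 = 2898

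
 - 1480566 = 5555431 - 7035997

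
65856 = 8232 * 8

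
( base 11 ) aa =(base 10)120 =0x78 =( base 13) 93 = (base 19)66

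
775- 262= 513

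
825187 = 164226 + 660961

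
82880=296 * 280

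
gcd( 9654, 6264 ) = 6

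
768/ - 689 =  - 768/689  =  -1.11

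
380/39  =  380/39   =  9.74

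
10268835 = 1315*7809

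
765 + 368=1133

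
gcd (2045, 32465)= 5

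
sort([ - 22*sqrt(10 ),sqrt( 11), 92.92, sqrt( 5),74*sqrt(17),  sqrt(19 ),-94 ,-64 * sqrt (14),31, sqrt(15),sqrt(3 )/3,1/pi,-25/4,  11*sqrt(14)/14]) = [-64*sqrt( 14 ),-94, - 22*sqrt( 10),- 25/4,1/pi, sqrt( 3) /3, sqrt( 5 ), 11*sqrt ( 14 ) /14,sqrt( 11 ), sqrt( 15),sqrt( 19) , 31, 92.92,74*sqrt(17 )]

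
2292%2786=2292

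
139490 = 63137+76353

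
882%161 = 77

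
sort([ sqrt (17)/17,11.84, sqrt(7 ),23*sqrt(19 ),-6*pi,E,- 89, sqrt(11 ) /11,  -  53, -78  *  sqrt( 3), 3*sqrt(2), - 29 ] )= [-78*sqrt(3 ), -89,-53, - 29, -6*pi, sqrt (17)/17,sqrt ( 11 )/11, sqrt( 7),E, 3*sqrt( 2 ),11.84, 23*sqrt( 19 )] 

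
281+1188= 1469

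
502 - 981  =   - 479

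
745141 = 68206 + 676935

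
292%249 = 43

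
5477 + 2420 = 7897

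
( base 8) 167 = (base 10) 119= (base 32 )3n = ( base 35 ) 3E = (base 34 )3h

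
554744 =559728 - 4984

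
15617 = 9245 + 6372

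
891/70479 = 99/7831  =  0.01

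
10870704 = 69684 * 156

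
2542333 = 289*8797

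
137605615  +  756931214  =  894536829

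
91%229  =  91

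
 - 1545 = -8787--7242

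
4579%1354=517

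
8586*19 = 163134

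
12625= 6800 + 5825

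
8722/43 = 8722/43  =  202.84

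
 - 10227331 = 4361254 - 14588585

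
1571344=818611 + 752733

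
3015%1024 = 967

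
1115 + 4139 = 5254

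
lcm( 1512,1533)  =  110376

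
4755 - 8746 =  - 3991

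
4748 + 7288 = 12036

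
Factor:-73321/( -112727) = 227^1*349^(-1 ) = 227/349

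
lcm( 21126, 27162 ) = 190134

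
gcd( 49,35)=7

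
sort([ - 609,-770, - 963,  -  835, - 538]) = [ - 963,-835,  -  770, - 609,-538]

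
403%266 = 137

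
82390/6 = 13731 + 2/3 = 13731.67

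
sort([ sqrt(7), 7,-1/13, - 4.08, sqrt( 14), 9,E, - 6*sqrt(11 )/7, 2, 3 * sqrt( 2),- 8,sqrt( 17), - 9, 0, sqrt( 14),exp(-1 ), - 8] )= [ - 9, - 8,-8, - 4.08, - 6*sqrt(11 ) /7,-1/13, 0, exp( - 1), 2, sqrt( 7 ),E,sqrt ( 14), sqrt( 14 ),sqrt(  17), 3*sqrt( 2), 7,9 ]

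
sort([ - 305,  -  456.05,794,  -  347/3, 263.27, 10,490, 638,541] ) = [ - 456.05, - 305, - 347/3, 10 , 263.27, 490, 541 , 638,794]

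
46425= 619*75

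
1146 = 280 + 866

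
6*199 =1194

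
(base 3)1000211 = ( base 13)45A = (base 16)2EF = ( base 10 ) 751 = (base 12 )527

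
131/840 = 131/840 =0.16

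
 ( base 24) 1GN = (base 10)983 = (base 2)1111010111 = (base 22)20f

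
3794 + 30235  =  34029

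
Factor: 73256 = 2^3*9157^1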